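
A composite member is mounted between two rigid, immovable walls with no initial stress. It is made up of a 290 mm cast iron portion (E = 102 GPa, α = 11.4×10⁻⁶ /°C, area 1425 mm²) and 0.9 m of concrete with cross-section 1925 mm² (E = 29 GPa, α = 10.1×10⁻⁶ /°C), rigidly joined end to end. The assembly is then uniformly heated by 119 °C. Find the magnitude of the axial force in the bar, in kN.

With the walls removed the bar would change length by δ_free = Σ αᵢΔT Lᵢ = 11.4×10⁻⁶×119×290 + 10.1×10⁻⁶×119×900 = 1.475 mm.
Since the ends are fixed, an axial force P builds up, equal in every segment, with P · Σ Lᵢ/(AᵢEᵢ) = δ_free.
The series flexibility is Σ Lᵢ/(AᵢEᵢ) = 290/(1425×102×10³) + 900/(1925×29×10³) = 1.812×10⁻⁵ mm/N.
So P = 1.475 / 1.812×10⁻⁵ = 81.42 kN, compressive.

P ≈ 81.4 kN (compressive)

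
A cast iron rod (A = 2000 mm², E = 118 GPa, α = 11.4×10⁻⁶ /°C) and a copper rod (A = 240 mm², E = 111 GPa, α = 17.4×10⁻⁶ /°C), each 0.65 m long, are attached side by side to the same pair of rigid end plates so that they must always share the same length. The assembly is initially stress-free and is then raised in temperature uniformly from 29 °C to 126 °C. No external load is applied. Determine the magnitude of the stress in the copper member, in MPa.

Both members must finish at the same length. With the larger α, the copper tends to over-expand; the plates restrain it, putting the copper in compression and the cast iron in tension. With no external load the two internal forces are equal and opposite, magnitude P.
Setting the final lengths equal and cancelling L: (α₁ − α₂)ΔT = P/(A₁E₁) + P/(A₂E₂).
|α₁ − α₂|·ΔT = 6×10⁻⁶ × 97 = 0.000582.
1/(A₁E₁) + 1/(A₂E₂) = 1/(2000×118×10³) + 1/(240×111×10³) = 4.177×10⁻⁸ N⁻¹.
P = 0.000582 / 4.177×10⁻⁸ = 13930 N = 13.93 kN.
σ_{copper} = P/A₂ = 13930/240 = 58.05 MPa, compressive.

σ ≈ 58 MPa (compressive)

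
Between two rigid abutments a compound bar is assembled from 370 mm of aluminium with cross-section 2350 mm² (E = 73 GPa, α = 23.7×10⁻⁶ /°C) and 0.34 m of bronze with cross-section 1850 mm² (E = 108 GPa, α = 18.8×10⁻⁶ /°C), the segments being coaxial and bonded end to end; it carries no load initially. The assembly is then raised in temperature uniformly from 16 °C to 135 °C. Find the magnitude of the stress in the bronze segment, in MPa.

σ ≈ 253 MPa (compressive)

With the walls removed the bar would change length by δ_free = Σ αᵢΔT Lᵢ = 23.7×10⁻⁶×119×370 + 18.8×10⁻⁶×119×340 = 1.804 mm.
The walls prevent any net length change, so an axial force P (same in every segment) develops. Compatibility: P · Σ Lᵢ/(AᵢEᵢ) = δ_free.
Σ Lᵢ/(AᵢEᵢ) = 370/(2350×73×10³) + 340/(1850×108×10³) = 3.859×10⁻⁶ mm/N.
So P = 1.804 / 3.859×10⁻⁶ = 467.6 kN, compressive.
σ_{bronze} = P / A = 467600 / 1850 = 252.7 MPa.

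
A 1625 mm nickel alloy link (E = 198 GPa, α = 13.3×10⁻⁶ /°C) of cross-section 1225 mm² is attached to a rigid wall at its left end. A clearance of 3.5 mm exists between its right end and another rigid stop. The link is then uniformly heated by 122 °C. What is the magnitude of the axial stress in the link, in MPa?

Free thermal elongation = αΔT L = 13.3×10⁻⁶ × 122 × 1625 = 2.637 mm.
Since δ_free = 2.64 mm is less than the 3.5 mm gap, the link never touches the wall. No axial force develops.

σ ≈ 0 MPa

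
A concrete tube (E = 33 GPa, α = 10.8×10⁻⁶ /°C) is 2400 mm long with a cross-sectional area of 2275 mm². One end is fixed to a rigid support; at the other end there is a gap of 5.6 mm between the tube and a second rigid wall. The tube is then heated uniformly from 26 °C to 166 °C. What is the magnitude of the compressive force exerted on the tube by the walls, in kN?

P ≈ 0 kN

If the wall were absent the tube would grow by αΔT L = 10.8×10⁻⁶ × 140 × 2400 = 3.629 mm.
This is smaller than the 5.6 mm clearance, so the tube expands freely without reaching the stop — the stress is zero.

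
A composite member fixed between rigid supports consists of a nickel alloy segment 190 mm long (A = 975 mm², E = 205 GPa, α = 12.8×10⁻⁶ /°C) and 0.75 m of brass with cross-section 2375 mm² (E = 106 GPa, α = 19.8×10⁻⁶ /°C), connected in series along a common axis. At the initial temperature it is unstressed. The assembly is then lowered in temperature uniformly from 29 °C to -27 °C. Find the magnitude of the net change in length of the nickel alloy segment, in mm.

With the walls removed the bar would change length by δ_free = Σ αᵢΔT Lᵢ = 12.8×10⁻⁶×56×190 + 19.8×10⁻⁶×56×750 = 0.9678 mm.
The rigid supports impose zero overall length change; the single axial force P common to all segments must satisfy P Σ Lᵢ/(AᵢEᵢ) = δ_free.
Σ Lᵢ/(AᵢEᵢ) = 190/(975×205×10³) + 750/(2375×106×10³) = 3.93×10⁻⁶ mm/N.
So P = 0.9678 / 3.93×10⁻⁶ = 246.3 kN, tensile.
For the nickel alloy segment, free thermal change = 12.8×10⁻⁶×56×190 = 0.1362 mm and elastic change from P = 246300×190/(975×205×10³) = 0.2341 mm; these oppose, so the net change is 0.0979 mm (segment lengthens).

|ΔL| ≈ 0.0979 mm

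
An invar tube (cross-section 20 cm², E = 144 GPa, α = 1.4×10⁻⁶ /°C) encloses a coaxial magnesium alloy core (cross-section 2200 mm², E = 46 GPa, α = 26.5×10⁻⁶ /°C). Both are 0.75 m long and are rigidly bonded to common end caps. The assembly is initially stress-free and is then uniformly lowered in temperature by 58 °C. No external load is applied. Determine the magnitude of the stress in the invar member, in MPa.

σ ≈ 54.5 MPa (compressive)

Both members must finish at the same length. With the larger α, the magnesium alloy tends to over-contract; the plates restrain it, putting the magnesium alloy in tension and the invar in compression. With no external load the two internal forces are equal and opposite, magnitude P.
Equating the net (thermal + elastic) strains gives |α₁ − α₂|·ΔT = P·[1/(A₁E₁) + 1/(A₂E₂)].
|α₁ − α₂|·ΔT = 25.1×10⁻⁶ × 58 = 0.001456.
1/(A₁E₁) + 1/(A₂E₂) = 1/(2000×144×10³) + 1/(2200×46×10³) = 1.335×10⁻⁸ N⁻¹.
P = 0.001456 / 1.335×10⁻⁸ = 109000 N = 109 kN.
σ_{invar} = P/A₁ = 109000/2000 = 54.51 MPa, compressive.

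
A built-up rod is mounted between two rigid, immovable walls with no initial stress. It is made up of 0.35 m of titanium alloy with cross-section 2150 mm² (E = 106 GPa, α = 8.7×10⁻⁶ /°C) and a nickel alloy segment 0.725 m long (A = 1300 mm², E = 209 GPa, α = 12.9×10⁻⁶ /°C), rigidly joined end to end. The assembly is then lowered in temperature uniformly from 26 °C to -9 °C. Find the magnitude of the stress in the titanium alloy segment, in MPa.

With the walls removed the bar would change length by δ_free = Σ αᵢΔT Lᵢ = 8.7×10⁻⁶×35×350 + 12.9×10⁻⁶×35×725 = 0.4339 mm.
Since the ends are fixed, an axial force P builds up, equal in every segment, with P · Σ Lᵢ/(AᵢEᵢ) = δ_free.
The series flexibility is Σ Lᵢ/(AᵢEᵢ) = 350/(2150×106×10³) + 725/(1300×209×10³) = 4.204×10⁻⁶ mm/N.
So P = 0.4339 / 4.204×10⁻⁶ = 103.2 kN, tensile.
σ_{titanium alloy} = P / A = 103200 / 2150 = 48 MPa.

σ ≈ 48 MPa (tensile)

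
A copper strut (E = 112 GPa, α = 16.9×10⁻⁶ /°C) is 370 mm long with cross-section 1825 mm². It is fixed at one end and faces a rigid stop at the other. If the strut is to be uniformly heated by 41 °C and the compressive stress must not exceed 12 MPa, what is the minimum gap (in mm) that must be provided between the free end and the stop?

g ≈ 0.217 mm

Free expansion if unrestrained: δ_free = αΔT L = 16.9×10⁻⁶ × 41 × 370 = 0.2564 mm.
At the allowable stress the elastic shortening the wall may impose is σL/E = 12 × 370 / (112×10³) = 0.03964 mm.
So the gap has to take up the difference, g_min = δ_free − σL/E = 0.2564 − 0.03964 = 0.2167 mm.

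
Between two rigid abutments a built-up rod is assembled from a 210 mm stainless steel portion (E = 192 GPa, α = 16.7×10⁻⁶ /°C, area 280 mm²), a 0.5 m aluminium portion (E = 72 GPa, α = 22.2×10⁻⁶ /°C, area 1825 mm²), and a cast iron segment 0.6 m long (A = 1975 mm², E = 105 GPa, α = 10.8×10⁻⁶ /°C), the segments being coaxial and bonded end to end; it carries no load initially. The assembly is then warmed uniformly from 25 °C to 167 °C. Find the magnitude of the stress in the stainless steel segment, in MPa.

If the supports were absent, the total length change would be Σ αᵢΔT Lᵢ = 16.7×10⁻⁶×142×210 + 22.2×10⁻⁶×142×500 + 10.8×10⁻⁶×142×600 = 2.994 mm.
Since the ends are fixed, an axial force P builds up, equal in every segment, with P · Σ Lᵢ/(AᵢEᵢ) = δ_free.
The series flexibility is Σ Lᵢ/(AᵢEᵢ) = 210/(280×192×10³) + 500/(1825×72×10³) + 600/(1975×105×10³) = 1.06×10⁻⁵ mm/N.
So P = 2.994 / 1.06×10⁻⁵ = 282.4 kN, compressive.
σ_{stainless steel} = P / A = 282400 / 280 = 1008 MPa.

σ ≈ 1010 MPa (compressive)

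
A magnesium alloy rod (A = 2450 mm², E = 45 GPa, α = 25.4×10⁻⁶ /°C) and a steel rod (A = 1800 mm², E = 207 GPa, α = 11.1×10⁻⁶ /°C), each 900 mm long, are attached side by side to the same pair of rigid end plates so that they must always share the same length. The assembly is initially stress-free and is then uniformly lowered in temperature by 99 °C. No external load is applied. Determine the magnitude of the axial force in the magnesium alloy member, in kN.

Equilibrium of a rigid end plate with no external load gives equal and opposite internal forces ±P in the two members. Since α_{magnesium alloy} > α_{steel}, cooling drives the magnesium alloy into tension and the steel into compression.
Equating the net (thermal + elastic) strains gives |α₁ − α₂|·ΔT = P·[1/(A₁E₁) + 1/(A₂E₂)].
|α₁ − α₂|·ΔT = 14.3×10⁻⁶ × 99 = 0.001416.
1/(A₁E₁) + 1/(A₂E₂) = 1/(2450×45×10³) + 1/(1800×207×10³) = 1.175×10⁻⁸ N⁻¹.
P = 0.001416 / 1.175×10⁻⁸ = 120400 N = 120.4 kN.

P ≈ 120 kN (tensile in the magnesium alloy)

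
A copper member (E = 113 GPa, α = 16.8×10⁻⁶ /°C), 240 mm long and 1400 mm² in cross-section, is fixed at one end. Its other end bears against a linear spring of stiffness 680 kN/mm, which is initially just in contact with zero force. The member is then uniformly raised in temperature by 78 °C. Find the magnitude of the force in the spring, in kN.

If the spring were absent the member would lengthen by αΔT L = 16.8×10⁻⁶ × 78 × 240 = 0.3145 mm.
With a force P in the spring, the elastic change of the member is PL/(AE) and that of the spring is P/k; compatibility requires their sum to equal δ_free.
So P = δ_free / [L/(AE) + 1/k] = 0.3145 / [ 240/(1400×113×10³) + 1/(680×10³) ].
P = 0.3145 / 2.988×10⁻⁶ = 105300 N.

P ≈ 105 kN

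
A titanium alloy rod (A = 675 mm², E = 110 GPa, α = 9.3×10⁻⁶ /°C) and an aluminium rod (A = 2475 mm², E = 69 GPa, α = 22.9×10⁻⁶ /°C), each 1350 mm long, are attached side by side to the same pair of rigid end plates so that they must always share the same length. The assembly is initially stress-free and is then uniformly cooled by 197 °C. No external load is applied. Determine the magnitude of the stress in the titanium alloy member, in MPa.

σ ≈ 205 MPa (compressive)

Equilibrium of a rigid end plate with no external load gives equal and opposite internal forces ±P in the two members. Since α_{aluminium} > α_{titanium alloy}, cooling drives the aluminium into tension and the titanium alloy into compression.
Compatibility of the two members (thermal + elastic change equal): (α₁ − α₂)ΔT = P·[1/(A₁E₁) + 1/(A₂E₂)].
|α₁ − α₂|·ΔT = 13.6×10⁻⁶ × 197 = 0.002679.
1/(A₁E₁) + 1/(A₂E₂) = 1/(675×110×10³) + 1/(2475×69×10³) = 1.932×10⁻⁸ N⁻¹.
P = 0.002679 / 1.932×10⁻⁸ = 138600 N = 138.6 kN.
σ_{titanium alloy} = P/A₁ = 138600/675 = 205.4 MPa, compressive.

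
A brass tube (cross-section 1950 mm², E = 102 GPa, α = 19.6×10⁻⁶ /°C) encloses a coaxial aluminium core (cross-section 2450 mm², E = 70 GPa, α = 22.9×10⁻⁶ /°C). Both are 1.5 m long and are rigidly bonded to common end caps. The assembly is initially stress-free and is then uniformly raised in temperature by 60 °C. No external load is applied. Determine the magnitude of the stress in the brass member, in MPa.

σ ≈ 9.35 MPa (tensile)

Both members must finish at the same length. With the larger α, the aluminium tends to over-expand; the plates restrain it, putting the aluminium in compression and the brass in tension. With no external load the two internal forces are equal and opposite, magnitude P.
Setting the final lengths equal and cancelling L: (α₁ − α₂)ΔT = P/(A₁E₁) + P/(A₂E₂).
|α₁ − α₂|·ΔT = 3.3×10⁻⁶ × 60 = 0.000198.
1/(A₁E₁) + 1/(A₂E₂) = 1/(1950×102×10³) + 1/(2450×70×10³) = 1.086×10⁻⁸ N⁻¹.
P = 0.000198 / 1.086×10⁻⁸ = 18230 N = 18.23 kN.
σ_{brass} = P/A₁ = 18230/1950 = 9.351 MPa, tensile.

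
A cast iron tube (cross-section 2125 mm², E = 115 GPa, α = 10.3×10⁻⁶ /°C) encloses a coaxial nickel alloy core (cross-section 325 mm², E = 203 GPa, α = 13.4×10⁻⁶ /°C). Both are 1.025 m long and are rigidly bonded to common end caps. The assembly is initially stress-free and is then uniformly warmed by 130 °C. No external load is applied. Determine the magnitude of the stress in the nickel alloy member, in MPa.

σ ≈ 64.4 MPa (compressive)

The nickel alloy has the larger α, so on heating it would change length more than the cast iron if both were free. The rigid plates force a common final length, so the nickel alloy is put into compression and the cast iron into tension, with equal and opposite forces P (no external load).
Equating the net (thermal + elastic) strains gives |α₁ − α₂|·ΔT = P·[1/(A₁E₁) + 1/(A₂E₂)].
|α₁ − α₂|·ΔT = 3.1×10⁻⁶ × 130 = 0.000403.
1/(A₁E₁) + 1/(A₂E₂) = 1/(2125×115×10³) + 1/(325×203×10³) = 1.925×10⁻⁸ N⁻¹.
P = 0.000403 / 1.925×10⁻⁸ = 20940 N = 20.94 kN.
σ_{nickel alloy} = P/A₂ = 20940/325 = 64.42 MPa, compressive.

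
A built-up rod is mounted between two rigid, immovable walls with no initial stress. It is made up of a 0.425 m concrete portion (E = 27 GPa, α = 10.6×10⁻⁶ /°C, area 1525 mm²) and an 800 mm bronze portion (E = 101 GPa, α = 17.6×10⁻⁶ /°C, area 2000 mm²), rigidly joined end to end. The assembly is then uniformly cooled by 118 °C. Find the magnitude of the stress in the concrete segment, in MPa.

σ ≈ 101 MPa (tensile)

If the supports were absent, the total length change would be Σ αᵢΔT Lᵢ = 10.6×10⁻⁶×118×425 + 17.6×10⁻⁶×118×800 = 2.193 mm.
The walls prevent any net length change, so an axial force P (same in every segment) develops. Compatibility: P · Σ Lᵢ/(AᵢEᵢ) = δ_free.
The series flexibility is Σ Lᵢ/(AᵢEᵢ) = 425/(1525×27×10³) + 800/(2000×101×10³) = 1.428×10⁻⁵ mm/N.
P = 2.193 / 1.428×10⁻⁵ = 153500 N = 153.5 kN, tensile.
σ_{concrete} = P / A = 153500 / 1525 = 100.7 MPa.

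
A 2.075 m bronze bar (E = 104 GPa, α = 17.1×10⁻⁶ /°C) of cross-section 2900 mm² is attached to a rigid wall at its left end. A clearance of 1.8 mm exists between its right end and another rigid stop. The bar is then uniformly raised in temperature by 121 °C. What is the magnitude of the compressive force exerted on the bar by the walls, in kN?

If the wall were absent the bar would grow by αΔT L = 17.1×10⁻⁶ × 121 × 2075 = 4.293 mm.
The gap closes (δ_free > 1.8 mm) and the wall then resists a further 4.293 − 1.8 = 2.493 mm of expansion.
So σ = E(δ_free − g)/L = 104×10³ × 2.493/2075 = 125 MPa.
P = σA = 125 × 2900 = 362.4 kN.

P ≈ 362 kN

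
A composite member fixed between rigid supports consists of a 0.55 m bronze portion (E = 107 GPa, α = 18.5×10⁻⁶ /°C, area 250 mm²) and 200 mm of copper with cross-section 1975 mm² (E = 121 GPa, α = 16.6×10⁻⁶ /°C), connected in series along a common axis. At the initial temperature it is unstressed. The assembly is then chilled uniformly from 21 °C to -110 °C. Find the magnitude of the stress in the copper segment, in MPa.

Free thermal contraction of the whole bar: Σ αᵢΔT Lᵢ = 18.5×10⁻⁶×131×550 + 16.6×10⁻⁶×131×200 = 1.768 mm.
The rigid supports impose zero overall length change; the single axial force P common to all segments must satisfy P Σ Lᵢ/(AᵢEᵢ) = δ_free.
Σ Lᵢ/(AᵢEᵢ) = 550/(250×107×10³) + 200/(1975×121×10³) = 2.14×10⁻⁵ mm/N.
Hence P = δ_free / Σ(L/AE) = 1.768/2.14×10⁻⁵ = 82.62 kN (tensile).
σ_{copper} = P / A = 82620 / 1975 = 41.83 MPa.

σ ≈ 41.8 MPa (tensile)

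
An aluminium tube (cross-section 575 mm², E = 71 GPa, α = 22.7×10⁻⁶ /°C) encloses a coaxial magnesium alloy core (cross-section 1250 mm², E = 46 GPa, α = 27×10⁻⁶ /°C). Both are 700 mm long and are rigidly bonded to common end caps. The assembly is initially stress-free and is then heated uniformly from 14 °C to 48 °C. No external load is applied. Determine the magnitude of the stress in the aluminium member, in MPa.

σ ≈ 6.07 MPa (tensile)

Both members must finish at the same length. With the larger α, the magnesium alloy tends to over-expand; the plates restrain it, putting the magnesium alloy in compression and the aluminium in tension. With no external load the two internal forces are equal and opposite, magnitude P.
Equating the net (thermal + elastic) strains gives |α₁ − α₂|·ΔT = P·[1/(A₁E₁) + 1/(A₂E₂)].
|α₁ − α₂|·ΔT = 4.3×10⁻⁶ × 34 = 0.0001462.
1/(A₁E₁) + 1/(A₂E₂) = 1/(575×71×10³) + 1/(1250×46×10³) = 4.189×10⁻⁸ N⁻¹.
So P = 0.0001462 / 4.189×10⁻⁸ = 3.49 kN.
σ_{aluminium} = P/A₁ = 3490/575 = 6.07 MPa, tensile.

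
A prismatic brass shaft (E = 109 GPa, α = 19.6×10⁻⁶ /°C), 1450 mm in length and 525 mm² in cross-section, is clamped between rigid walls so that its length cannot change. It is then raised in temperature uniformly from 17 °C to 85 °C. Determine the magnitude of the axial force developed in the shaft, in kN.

With zero net strain, σ = E·αΔT = 109 GPa × 19.6×10⁻⁶ × 68 = 145.3 MPa.
P = AEαΔT = 525 × 109×10³ × 19.6×10⁻⁶ × 68 = 76.27 kN (compressive).

P ≈ 76.3 kN (compressive)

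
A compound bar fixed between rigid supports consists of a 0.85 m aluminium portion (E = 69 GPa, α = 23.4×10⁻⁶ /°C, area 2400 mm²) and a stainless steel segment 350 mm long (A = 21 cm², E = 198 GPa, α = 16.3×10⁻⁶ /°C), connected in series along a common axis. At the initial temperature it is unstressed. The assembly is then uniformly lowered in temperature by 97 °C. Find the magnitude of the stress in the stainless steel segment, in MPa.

If the supports were absent, the total length change would be Σ αᵢΔT Lᵢ = 23.4×10⁻⁶×97×850 + 16.3×10⁻⁶×97×350 = 2.483 mm.
Since the ends are fixed, an axial force P builds up, equal in every segment, with P · Σ Lᵢ/(AᵢEᵢ) = δ_free.
Σ Lᵢ/(AᵢEᵢ) = 850/(2400×69×10³) + 350/(2100×198×10³) = 5.975×10⁻⁶ mm/N.
So P = 2.483 / 5.975×10⁻⁶ = 415.5 kN, tensile.
σ_{stainless steel} = P / A = 415500 / 2100 = 197.9 MPa.

σ ≈ 198 MPa (tensile)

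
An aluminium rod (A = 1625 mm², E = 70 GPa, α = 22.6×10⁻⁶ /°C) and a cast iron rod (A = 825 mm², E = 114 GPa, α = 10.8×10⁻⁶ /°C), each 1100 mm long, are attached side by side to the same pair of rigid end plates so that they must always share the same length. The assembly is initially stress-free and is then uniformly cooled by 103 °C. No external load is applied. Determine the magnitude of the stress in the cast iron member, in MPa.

Equilibrium of a rigid end plate with no external load gives equal and opposite internal forces ±P in the two members. Since α_{aluminium} > α_{cast iron}, cooling drives the aluminium into tension and the cast iron into compression.
Setting the final lengths equal and cancelling L: (α₁ − α₂)ΔT = P/(A₁E₁) + P/(A₂E₂).
|α₁ − α₂|·ΔT = 11.8×10⁻⁶ × 103 = 0.001215.
1/(A₁E₁) + 1/(A₂E₂) = 1/(1625×70×10³) + 1/(825×114×10³) = 1.942×10⁻⁸ N⁻¹.
So P = 0.001215 / 1.942×10⁻⁸ = 62.57 kN.
σ_{cast iron} = P/A₂ = 62570/825 = 75.85 MPa, compressive.

σ ≈ 75.8 MPa (compressive)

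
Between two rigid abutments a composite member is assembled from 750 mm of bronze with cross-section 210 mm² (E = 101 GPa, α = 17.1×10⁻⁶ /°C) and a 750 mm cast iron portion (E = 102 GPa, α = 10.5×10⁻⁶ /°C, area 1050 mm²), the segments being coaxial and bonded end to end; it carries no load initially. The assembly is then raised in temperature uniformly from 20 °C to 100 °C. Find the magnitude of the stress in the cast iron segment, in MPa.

σ ≈ 37.2 MPa (compressive)

Free thermal expansion of the whole bar: Σ αᵢΔT Lᵢ = 17.1×10⁻⁶×80×750 + 10.5×10⁻⁶×80×750 = 1.656 mm.
The walls prevent any net length change, so an axial force P (same in every segment) develops. Compatibility: P · Σ Lᵢ/(AᵢEᵢ) = δ_free.
Σ Lᵢ/(AᵢEᵢ) = 750/(210×101×10³) + 750/(1050×102×10³) = 4.236×10⁻⁵ mm/N.
Hence P = δ_free / Σ(L/AE) = 1.656/4.236×10⁻⁵ = 39.09 kN (compressive).
σ_{cast iron} = P / A = 39090 / 1050 = 37.23 MPa.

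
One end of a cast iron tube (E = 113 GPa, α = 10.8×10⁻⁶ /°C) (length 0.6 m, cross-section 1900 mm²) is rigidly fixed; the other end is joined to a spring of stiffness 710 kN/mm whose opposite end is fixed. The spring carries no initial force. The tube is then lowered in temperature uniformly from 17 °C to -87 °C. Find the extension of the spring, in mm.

δ ≈ 0.226 mm

The unrestrained thermal change is αΔT L = 10.8×10⁻⁶ × 104 × 600 = 0.6739 mm.
With a force P in the spring, the elastic change of the tube is PL/(AE) and that of the spring is P/k; compatibility requires their sum to equal δ_free.
P [ L/(AE) + 1/k ] = δ_free → P [ 600/(1900×113×10³) + 1/(710×10³) ] = 0.6739.
P = 0.6739 / 4.203×10⁻⁶ = 160300 N.
Spring extension = P/k = 160300/(710×10³) = 0.2258 mm.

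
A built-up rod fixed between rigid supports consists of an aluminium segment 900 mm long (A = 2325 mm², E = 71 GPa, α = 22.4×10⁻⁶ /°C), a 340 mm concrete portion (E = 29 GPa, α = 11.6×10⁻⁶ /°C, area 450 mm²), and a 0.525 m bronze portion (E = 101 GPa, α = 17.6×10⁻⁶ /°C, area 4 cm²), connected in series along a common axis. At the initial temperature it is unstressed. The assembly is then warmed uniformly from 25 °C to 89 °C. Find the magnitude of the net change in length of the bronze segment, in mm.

|ΔL| ≈ 0.0318 mm

If the supports were absent, the total length change would be Σ αᵢΔT Lᵢ = 22.4×10⁻⁶×64×900 + 11.6×10⁻⁶×64×340 + 17.6×10⁻⁶×64×525 = 2.134 mm.
The walls prevent any net length change, so an axial force P (same in every segment) develops. Compatibility: P · Σ Lᵢ/(AᵢEᵢ) = δ_free.
Σ Lᵢ/(AᵢEᵢ) = 900/(2325×71×10³) + 340/(450×29×10³) + 525/(400×101×10³) = 4.45×10⁻⁵ mm/N.
So P = 2.134 / 4.45×10⁻⁵ = 47.95 kN, compressive.
For the bronze segment, free thermal change = 17.6×10⁻⁶×64×525 = 0.5914 mm and elastic change from P = 47950×525/(400×101×10³) = 0.6232 mm; these oppose, so the net change is 0.0318 mm (segment shortens).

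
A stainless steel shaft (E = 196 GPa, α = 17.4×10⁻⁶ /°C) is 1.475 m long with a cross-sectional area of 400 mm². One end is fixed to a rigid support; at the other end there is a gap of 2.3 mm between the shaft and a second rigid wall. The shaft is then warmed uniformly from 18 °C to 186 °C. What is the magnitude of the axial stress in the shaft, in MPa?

Unrestrained expansion: δ_free = αΔT L = 17.4×10⁻⁶ × 168 × 1475 = 4.312 mm.
The gap closes (δ_free > 2.3 mm) and the wall then resists a further 4.312 − 2.3 = 2.012 mm of expansion.
That suppressed elongation corresponds to σ = E·Δ/L = 196×10³ × 2.012/1475 = 267.3 MPa.

σ ≈ 267 MPa (compressive)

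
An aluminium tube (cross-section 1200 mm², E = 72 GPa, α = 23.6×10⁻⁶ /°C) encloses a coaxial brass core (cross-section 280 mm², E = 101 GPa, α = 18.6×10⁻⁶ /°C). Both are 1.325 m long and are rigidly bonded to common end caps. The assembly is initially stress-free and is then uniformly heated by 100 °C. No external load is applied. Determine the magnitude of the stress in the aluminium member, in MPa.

σ ≈ 8.88 MPa (compressive)

The aluminium has the larger α, so on heating it would change length more than the brass if both were free. The rigid plates force a common final length, so the aluminium is put into compression and the brass into tension, with equal and opposite forces P (no external load).
Setting the final lengths equal and cancelling L: (α₁ − α₂)ΔT = P/(A₁E₁) + P/(A₂E₂).
|α₁ − α₂|·ΔT = 5×10⁻⁶ × 100 = 0.0005.
1/(A₁E₁) + 1/(A₂E₂) = 1/(1200×72×10³) + 1/(280×101×10³) = 4.693×10⁻⁸ N⁻¹.
P = 0.0005 / 4.693×10⁻⁸ = 10650 N = 10.65 kN.
σ_{aluminium} = P/A₁ = 10650/1200 = 8.878 MPa, compressive.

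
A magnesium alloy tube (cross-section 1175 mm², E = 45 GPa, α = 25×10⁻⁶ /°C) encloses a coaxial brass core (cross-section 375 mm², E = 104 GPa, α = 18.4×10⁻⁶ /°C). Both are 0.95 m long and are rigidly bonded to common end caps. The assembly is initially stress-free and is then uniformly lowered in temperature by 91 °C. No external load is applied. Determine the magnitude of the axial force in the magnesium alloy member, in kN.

The magnesium alloy has the larger α, so on cooling it would change length more than the brass if both were free. The rigid plates force a common final length, so the magnesium alloy is put into tension and the brass into compression, with equal and opposite forces P (no external load).
Compatibility of the two members (thermal + elastic change equal): (α₁ − α₂)ΔT = P·[1/(A₁E₁) + 1/(A₂E₂)].
|α₁ − α₂|·ΔT = 6.6×10⁻⁶ × 91 = 0.0006006.
1/(A₁E₁) + 1/(A₂E₂) = 1/(1175×45×10³) + 1/(375×104×10³) = 4.455×10⁻⁸ N⁻¹.
So P = 0.0006006 / 4.455×10⁻⁸ = 13.48 kN.

P ≈ 13.5 kN (tensile in the magnesium alloy)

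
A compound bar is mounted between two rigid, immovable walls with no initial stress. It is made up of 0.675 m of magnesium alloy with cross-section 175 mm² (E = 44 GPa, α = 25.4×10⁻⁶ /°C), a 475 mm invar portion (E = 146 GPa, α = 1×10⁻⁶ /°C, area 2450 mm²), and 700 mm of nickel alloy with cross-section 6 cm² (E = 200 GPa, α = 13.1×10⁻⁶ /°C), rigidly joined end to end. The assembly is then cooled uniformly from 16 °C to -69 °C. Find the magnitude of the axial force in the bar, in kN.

With the walls removed the bar would change length by δ_free = Σ αᵢΔT Lᵢ = 25.4×10⁻⁶×85×675 + 1×10⁻⁶×85×475 + 13.1×10⁻⁶×85×700 = 2.277 mm.
The walls prevent any net length change, so an axial force P (same in every segment) develops. Compatibility: P · Σ Lᵢ/(AᵢEᵢ) = δ_free.
The series flexibility is Σ Lᵢ/(AᵢEᵢ) = 675/(175×44×10³) + 475/(2450×146×10³) + 700/(600×200×10³) = 9.482×10⁻⁵ mm/N.
So P = 2.277 / 9.482×10⁻⁵ = 24.01 kN, tensile.

P ≈ 24 kN (tensile)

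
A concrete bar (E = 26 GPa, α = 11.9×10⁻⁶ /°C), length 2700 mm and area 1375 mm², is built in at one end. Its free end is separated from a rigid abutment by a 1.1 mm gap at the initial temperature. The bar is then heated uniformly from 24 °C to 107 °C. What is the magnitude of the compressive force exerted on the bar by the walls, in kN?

Unrestrained expansion: δ_free = αΔT L = 11.9×10⁻⁶ × 83 × 2700 = 2.667 mm.
The gap closes (δ_free > 1.1 mm) and the wall then resists a further 2.667 − 1.1 = 1.567 mm of expansion.
So σ = E(δ_free − g)/L = 26×10³ × 1.567/2700 = 15.09 MPa.
P = σA = 15.09 × 1375 = 20.75 kN.

P ≈ 20.7 kN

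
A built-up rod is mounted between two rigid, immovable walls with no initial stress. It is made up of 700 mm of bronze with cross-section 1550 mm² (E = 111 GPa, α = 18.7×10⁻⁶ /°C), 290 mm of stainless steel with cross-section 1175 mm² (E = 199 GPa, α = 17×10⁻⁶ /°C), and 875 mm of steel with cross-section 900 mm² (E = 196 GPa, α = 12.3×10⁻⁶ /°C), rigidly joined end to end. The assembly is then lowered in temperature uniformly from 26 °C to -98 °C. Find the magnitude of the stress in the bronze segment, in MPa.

Free thermal contraction of the whole bar: Σ αᵢΔT Lᵢ = 18.7×10⁻⁶×124×700 + 17×10⁻⁶×124×290 + 12.3×10⁻⁶×124×875 = 3.569 mm.
The rigid supports impose zero overall length change; the single axial force P common to all segments must satisfy P Σ Lᵢ/(AᵢEᵢ) = δ_free.
The series flexibility is Σ Lᵢ/(AᵢEᵢ) = 700/(1550×111×10³) + 290/(1175×199×10³) + 875/(900×196×10³) = 1.027×10⁻⁵ mm/N.
Hence P = δ_free / Σ(L/AE) = 3.569/1.027×10⁻⁵ = 347.5 kN (tensile).
σ_{bronze} = P / A = 347500 / 1550 = 224.2 MPa.

σ ≈ 224 MPa (tensile)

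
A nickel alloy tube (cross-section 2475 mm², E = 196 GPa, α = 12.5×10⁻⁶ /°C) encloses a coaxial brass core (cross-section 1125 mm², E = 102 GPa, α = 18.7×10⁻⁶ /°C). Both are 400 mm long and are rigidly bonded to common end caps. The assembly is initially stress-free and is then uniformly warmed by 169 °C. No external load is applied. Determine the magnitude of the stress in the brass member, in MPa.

Equilibrium of a rigid end plate with no external load gives equal and opposite internal forces ±P in the two members. Since α_{brass} > α_{nickel alloy}, heating drives the brass into compression and the nickel alloy into tension.
Equating the net (thermal + elastic) strains gives |α₁ − α₂|·ΔT = P·[1/(A₁E₁) + 1/(A₂E₂)].
|α₁ − α₂|·ΔT = 6.2×10⁻⁶ × 169 = 0.001048.
1/(A₁E₁) + 1/(A₂E₂) = 1/(2475×196×10³) + 1/(1125×102×10³) = 1.078×10⁻⁸ N⁻¹.
P = 0.001048 / 1.078×10⁻⁸ = 97230 N = 97.23 kN.
σ_{brass} = P/A₂ = 97230/1125 = 86.43 MPa, compressive.

σ ≈ 86.4 MPa (compressive)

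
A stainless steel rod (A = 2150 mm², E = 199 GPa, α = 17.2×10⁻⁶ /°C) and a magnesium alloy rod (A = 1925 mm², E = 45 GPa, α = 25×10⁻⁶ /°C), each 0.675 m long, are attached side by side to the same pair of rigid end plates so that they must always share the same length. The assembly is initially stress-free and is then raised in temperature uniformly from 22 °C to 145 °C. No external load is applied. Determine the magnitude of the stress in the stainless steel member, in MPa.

Both members must finish at the same length. With the larger α, the magnesium alloy tends to over-expand; the plates restrain it, putting the magnesium alloy in compression and the stainless steel in tension. With no external load the two internal forces are equal and opposite, magnitude P.
Setting the final lengths equal and cancelling L: (α₁ − α₂)ΔT = P/(A₁E₁) + P/(A₂E₂).
|α₁ − α₂|·ΔT = 7.8×10⁻⁶ × 123 = 0.0009594.
1/(A₁E₁) + 1/(A₂E₂) = 1/(2150×199×10³) + 1/(1925×45×10³) = 1.388×10⁻⁸ N⁻¹.
So P = 0.0009594 / 1.388×10⁻⁸ = 69.11 kN.
σ_{stainless steel} = P/A₁ = 69110/2150 = 32.15 MPa, tensile.

σ ≈ 32.1 MPa (tensile)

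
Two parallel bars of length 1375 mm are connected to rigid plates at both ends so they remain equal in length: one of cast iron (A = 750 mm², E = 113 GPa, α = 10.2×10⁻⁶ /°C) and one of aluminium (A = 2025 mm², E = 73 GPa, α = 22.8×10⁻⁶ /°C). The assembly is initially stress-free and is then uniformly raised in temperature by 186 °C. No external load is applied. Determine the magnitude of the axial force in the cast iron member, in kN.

P ≈ 126 kN (tensile in the cast iron)

Both members must finish at the same length. With the larger α, the aluminium tends to over-expand; the plates restrain it, putting the aluminium in compression and the cast iron in tension. With no external load the two internal forces are equal and opposite, magnitude P.
Equating the net (thermal + elastic) strains gives |α₁ − α₂|·ΔT = P·[1/(A₁E₁) + 1/(A₂E₂)].
|α₁ − α₂|·ΔT = 12.6×10⁻⁶ × 186 = 0.002344.
1/(A₁E₁) + 1/(A₂E₂) = 1/(750×113×10³) + 1/(2025×73×10³) = 1.856×10⁻⁸ N⁻¹.
So P = 0.002344 / 1.856×10⁻⁸ = 126.2 kN.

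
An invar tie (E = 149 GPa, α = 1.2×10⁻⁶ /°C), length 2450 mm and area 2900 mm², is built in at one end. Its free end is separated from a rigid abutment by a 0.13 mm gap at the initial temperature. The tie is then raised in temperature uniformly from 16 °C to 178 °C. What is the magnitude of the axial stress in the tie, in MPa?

σ ≈ 21.1 MPa (compressive)

Unrestrained expansion: δ_free = αΔT L = 1.2×10⁻⁶ × 162 × 2450 = 0.4763 mm.
The gap closes (δ_free > 0.13 mm) and the wall then resists a further 0.4763 − 0.13 = 0.3463 mm of expansion.
That suppressed elongation corresponds to σ = E·Δ/L = 149×10³ × 0.3463/2450 = 21.06 MPa.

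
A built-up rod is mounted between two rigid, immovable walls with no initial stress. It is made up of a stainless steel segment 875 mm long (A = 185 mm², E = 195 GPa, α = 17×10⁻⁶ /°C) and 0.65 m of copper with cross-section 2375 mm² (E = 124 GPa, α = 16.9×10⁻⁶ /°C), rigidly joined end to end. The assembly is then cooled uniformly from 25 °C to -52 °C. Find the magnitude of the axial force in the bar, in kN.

P ≈ 75.2 kN (tensile)

Free thermal contraction of the whole bar: Σ αᵢΔT Lᵢ = 17×10⁻⁶×77×875 + 16.9×10⁻⁶×77×650 = 1.991 mm.
Since the ends are fixed, an axial force P builds up, equal in every segment, with P · Σ Lᵢ/(AᵢEᵢ) = δ_free.
Σ Lᵢ/(AᵢEᵢ) = 875/(185×195×10³) + 650/(2375×124×10³) = 2.646×10⁻⁵ mm/N.
Hence P = δ_free / Σ(L/AE) = 1.991/2.646×10⁻⁵ = 75.25 kN (tensile).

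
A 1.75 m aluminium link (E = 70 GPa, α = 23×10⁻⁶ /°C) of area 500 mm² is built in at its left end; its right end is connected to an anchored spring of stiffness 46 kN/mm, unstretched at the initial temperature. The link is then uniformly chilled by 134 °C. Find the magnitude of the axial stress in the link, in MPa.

The unrestrained thermal change is αΔT L = 23×10⁻⁶ × 134 × 1750 = 5.394 mm.
With a force P in the spring, the elastic change of the link is PL/(AE) and that of the spring is P/k; compatibility requires their sum to equal δ_free.
P [ L/(AE) + 1/k ] = δ_free → P [ 1750/(500×70×10³) + 1/(46×10³) ] = 5.394.
P = 5.394 / 7.174×10⁻⁵ = 75180 N.
σ = P/A = 75180/500 = 150.4 MPa.

σ ≈ 150 MPa (tensile)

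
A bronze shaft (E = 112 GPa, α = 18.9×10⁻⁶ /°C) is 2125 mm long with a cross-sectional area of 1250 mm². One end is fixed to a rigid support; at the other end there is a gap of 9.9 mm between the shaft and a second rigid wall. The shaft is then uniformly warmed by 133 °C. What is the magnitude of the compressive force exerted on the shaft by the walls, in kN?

P ≈ 0 kN

If the wall were absent the shaft would grow by αΔT L = 18.9×10⁻⁶ × 133 × 2125 = 5.342 mm.
This is smaller than the 9.9 mm clearance, so the shaft expands freely without reaching the stop — the stress is zero.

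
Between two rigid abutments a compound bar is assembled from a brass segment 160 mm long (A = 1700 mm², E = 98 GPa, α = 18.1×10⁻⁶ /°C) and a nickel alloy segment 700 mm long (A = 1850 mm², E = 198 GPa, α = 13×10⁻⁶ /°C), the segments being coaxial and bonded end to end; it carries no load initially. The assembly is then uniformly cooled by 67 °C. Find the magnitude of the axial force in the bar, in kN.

P ≈ 280 kN (tensile)

If the supports were absent, the total length change would be Σ αᵢΔT Lᵢ = 18.1×10⁻⁶×67×160 + 13×10⁻⁶×67×700 = 0.8037 mm.
The rigid supports impose zero overall length change; the single axial force P common to all segments must satisfy P Σ Lᵢ/(AᵢEᵢ) = δ_free.
The series flexibility is Σ Lᵢ/(AᵢEᵢ) = 160/(1700×98×10³) + 700/(1850×198×10³) = 2.871×10⁻⁶ mm/N.
Hence P = δ_free / Σ(L/AE) = 0.8037/2.871×10⁻⁶ = 279.9 kN (tensile).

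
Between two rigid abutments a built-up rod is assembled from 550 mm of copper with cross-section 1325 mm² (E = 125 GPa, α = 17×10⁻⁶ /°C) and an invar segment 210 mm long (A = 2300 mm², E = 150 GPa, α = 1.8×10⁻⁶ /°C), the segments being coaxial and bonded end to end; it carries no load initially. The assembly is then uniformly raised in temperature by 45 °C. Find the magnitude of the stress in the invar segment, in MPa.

Free thermal expansion of the whole bar: Σ αᵢΔT Lᵢ = 17×10⁻⁶×45×550 + 1.8×10⁻⁶×45×210 = 0.4378 mm.
The walls prevent any net length change, so an axial force P (same in every segment) develops. Compatibility: P · Σ Lᵢ/(AᵢEᵢ) = δ_free.
Σ Lᵢ/(AᵢEᵢ) = 550/(1325×125×10³) + 210/(2300×150×10³) = 3.929×10⁻⁶ mm/N.
P = 0.4378 / 3.929×10⁻⁶ = 111400 N = 111.4 kN, compressive.
σ_{invar} = P / A = 111400 / 2300 = 48.44 MPa.

σ ≈ 48.4 MPa (compressive)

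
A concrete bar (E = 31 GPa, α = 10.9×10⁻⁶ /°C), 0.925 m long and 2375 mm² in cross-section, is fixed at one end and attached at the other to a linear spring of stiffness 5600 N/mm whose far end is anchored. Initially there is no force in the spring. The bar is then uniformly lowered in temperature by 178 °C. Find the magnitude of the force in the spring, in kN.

P ≈ 9.39 kN

Free thermal contraction: δ_free = αΔT L = 10.9×10⁻⁶ × 178 × 925 = 1.795 mm.
Let P be the tensile force in the spring. The bar extends elastically by PL/(AE) and the spring stretches by P/k; together these equal δ_free.
P [ L/(AE) + 1/k ] = δ_free → P [ 925/(2375×31×10³) + 1/(5600) ] = 1.795.
P = 1.795 / 0.0001911 = 9390 N.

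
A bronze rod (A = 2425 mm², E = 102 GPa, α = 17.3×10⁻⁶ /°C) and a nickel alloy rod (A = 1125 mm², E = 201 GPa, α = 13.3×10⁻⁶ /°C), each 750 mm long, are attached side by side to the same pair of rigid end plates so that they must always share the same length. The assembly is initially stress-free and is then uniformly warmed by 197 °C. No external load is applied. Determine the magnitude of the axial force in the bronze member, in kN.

P ≈ 93.1 kN (compressive in the bronze)

Equilibrium of a rigid end plate with no external load gives equal and opposite internal forces ±P in the two members. Since α_{bronze} > α_{nickel alloy}, heating drives the bronze into compression and the nickel alloy into tension.
Setting the final lengths equal and cancelling L: (α₁ − α₂)ΔT = P/(A₁E₁) + P/(A₂E₂).
|α₁ − α₂|·ΔT = 4×10⁻⁶ × 197 = 0.000788.
1/(A₁E₁) + 1/(A₂E₂) = 1/(2425×102×10³) + 1/(1125×201×10³) = 8.465×10⁻⁹ N⁻¹.
So P = 0.000788 / 8.465×10⁻⁹ = 93.09 kN.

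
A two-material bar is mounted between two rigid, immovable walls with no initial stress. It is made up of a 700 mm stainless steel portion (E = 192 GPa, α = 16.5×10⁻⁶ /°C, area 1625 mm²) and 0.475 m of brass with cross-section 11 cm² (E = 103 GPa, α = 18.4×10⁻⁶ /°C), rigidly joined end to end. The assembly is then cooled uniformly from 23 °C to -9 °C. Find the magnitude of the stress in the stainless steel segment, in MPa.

σ ≈ 62.1 MPa (tensile)

If the supports were absent, the total length change would be Σ αᵢΔT Lᵢ = 16.5×10⁻⁶×32×700 + 18.4×10⁻⁶×32×475 = 0.6493 mm.
Since the ends are fixed, an axial force P builds up, equal in every segment, with P · Σ Lᵢ/(AᵢEᵢ) = δ_free.
Σ Lᵢ/(AᵢEᵢ) = 700/(1625×192×10³) + 475/(1100×103×10³) = 6.436×10⁻⁶ mm/N.
Hence P = δ_free / Σ(L/AE) = 0.6493/6.436×10⁻⁶ = 100.9 kN (tensile).
σ_{stainless steel} = P / A = 100900 / 1625 = 62.08 MPa.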